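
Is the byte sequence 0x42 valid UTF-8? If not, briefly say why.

valid

Leading byte 0x42 = 01000010 → 1-byte form.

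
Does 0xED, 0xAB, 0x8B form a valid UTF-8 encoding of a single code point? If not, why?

Structurally a 3-byte sequence; payload = 0xDACB.
But 0xDACB is in U+D800–U+DFFF, the surrogate range. Surrogates are not Unicode scalar values and are forbidden in UTF-8.

invalid (encodes a surrogate (U+D800–U+DFFF))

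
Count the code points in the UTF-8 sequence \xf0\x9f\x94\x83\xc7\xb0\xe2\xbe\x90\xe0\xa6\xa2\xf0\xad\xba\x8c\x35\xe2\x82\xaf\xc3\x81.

8

Byte at offset 0: 0xF0 = 11110000 → 4-byte char (#1). Advance 4.
Byte at offset 4: 0xC7 = 11000111 → 2-byte char (#2). Advance 2.
Byte at offset 6: 0xE2 = 11100010 → 3-byte char (#3). Advance 3.
Byte at offset 9: 0xE0 = 11100000 → 3-byte char (#4). Advance 3.
Byte at offset 12: 0xF0 = 11110000 → 4-byte char (#5). Advance 4.
Byte at offset 16: 0x35 = 00110101 → 1-byte char (#6). Advance 1.
Byte at offset 17: 0xE2 = 11100010 → 3-byte char (#7). Advance 3.
Byte at offset 20: 0xC3 = 11000011 → 2-byte char (#8). Advance 2.
Reached end at offset 22 after 8 code points.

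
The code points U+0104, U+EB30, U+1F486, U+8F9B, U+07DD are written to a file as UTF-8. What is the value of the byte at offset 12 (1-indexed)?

1-indexed offset 12 is 0-indexed offset 11.
U+0104 → 2-byte form C4 84 at offsets 0–1.
U+EB30 → 3-byte form EE AC B0 at offsets 2–4.
U+1F486 → 4-byte form F0 9F 92 86 at offsets 5–8.
U+8F9B → 3-byte form E8 BE 9B at offsets 9–11.
Offset 11 falls in char 4's range; it's byte 3 of E8 BE 9B = 0x9B.

0x9B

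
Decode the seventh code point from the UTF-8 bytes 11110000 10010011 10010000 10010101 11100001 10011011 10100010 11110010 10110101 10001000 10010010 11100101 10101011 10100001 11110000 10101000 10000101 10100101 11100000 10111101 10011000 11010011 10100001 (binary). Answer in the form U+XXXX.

Offset 0: leading byte 0xF0 = 11110000 → 4-byte char #1 = F0 93 90 95.
Offset 4: leading byte 0xE1 = 11100001 → 3-byte char #2 = E1 9B A2.
Offset 7: leading byte 0xF2 = 11110010 → 4-byte char #3 = F2 B5 88 92.
Offset 11: leading byte 0xE5 = 11100101 → 3-byte char #4 = E5 AB A1.
Offset 14: leading byte 0xF0 = 11110000 → 4-byte char #5 = F0 A8 85 A5.
Offset 18: leading byte 0xE0 = 11100000 → 3-byte char #6 = E0 BD 98.
Offset 21: leading byte 0xD3 = 11010011 → 2-byte char #7 = D3 A1.
Leading byte 0xD3 = 11010011 matches 110xxxxx → 2-byte sequence.
Byte 1: 0xD3 = 11010011, payload 10011 (5 bits).
Byte 2: 0xA1 = 10100001 (10xxxxxx ✓), payload 100001.
Concatenate: 10011100001 = 0x4E1 (11 bits → U+04E1).

U+04E1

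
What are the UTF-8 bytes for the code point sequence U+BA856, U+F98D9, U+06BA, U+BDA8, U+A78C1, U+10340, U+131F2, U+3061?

U+BA856: 4-byte form → F2 BA A1 96.
U+F98D9: 4-byte form → F3 B9 A3 99.
U+06BA: 2-byte form → DA BA.
U+BDA8: 3-byte form → EB B6 A8.
U+A78C1: 4-byte form → F2 A7 A3 81.
U+10340: 4-byte form → F0 90 8D 80.
U+131F2: 4-byte form → F0 93 87 B2.
U+3061: 3-byte form → E3 81 A1.
Concatenated (28 bytes): F2 BA A1 96 F3 B9 A3 99 DA BA EB B6 A8 F2 A7 A3 81 F0 90 8D 80 F0 93 87 B2 E3 81 A1.

F2 BA A1 96 F3 B9 A3 99 DA BA EB B6 A8 F2 A7 A3 81 F0 90 8D 80 F0 93 87 B2 E3 81 A1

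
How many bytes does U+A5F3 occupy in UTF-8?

3

U+A5F3 = 0xA5F3. UTF-8 uses 1 byte below 0x80, 2 below 0x800, 3 below 0x10000, 4 up to 0x10FFFF. 0xA5F3 is in U+0800–U+FFFF → 3 bytes.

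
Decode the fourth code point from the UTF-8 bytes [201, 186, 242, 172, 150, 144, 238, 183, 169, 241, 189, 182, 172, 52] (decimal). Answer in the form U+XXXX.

U+7DDAC

Offset 0: leading byte 0xC9 = 11001001 → 2-byte char #1 = C9 BA.
Offset 2: leading byte 0xF2 = 11110010 → 4-byte char #2 = F2 AC 96 90.
Offset 6: leading byte 0xEE = 11101110 → 3-byte char #3 = EE B7 A9.
Offset 9: leading byte 0xF1 = 11110001 → 4-byte char #4 = F1 BD B6 AC.
Leading byte 0xF1 = 11110001 matches 11110xxx → 4-byte sequence.
Byte 1: 0xF1 = 11110001, payload 001 (3 bits).
Byte 2: 0xBD = 10111101 (10xxxxxx ✓), payload 111101.
Byte 3: 0xB6 = 10110110 (10xxxxxx ✓), payload 110110.
Byte 4: 0xAC = 10101100 (10xxxxxx ✓), payload 101100.
Concatenate: 001111101110110101100 = 0x7DDAC (21 bits → U+7DDAC).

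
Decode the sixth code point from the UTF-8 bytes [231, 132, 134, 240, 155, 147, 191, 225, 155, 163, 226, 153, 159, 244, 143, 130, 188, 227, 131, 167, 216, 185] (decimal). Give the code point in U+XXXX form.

Offset 0: leading byte 0xE7 = 11100111 → 3-byte char #1 = E7 84 86.
Offset 3: leading byte 0xF0 = 11110000 → 4-byte char #2 = F0 9B 93 BF.
Offset 7: leading byte 0xE1 = 11100001 → 3-byte char #3 = E1 9B A3.
Offset 10: leading byte 0xE2 = 11100010 → 3-byte char #4 = E2 99 9F.
Offset 13: leading byte 0xF4 = 11110100 → 4-byte char #5 = F4 8F 82 BC.
Offset 17: leading byte 0xE3 = 11100011 → 3-byte char #6 = E3 83 A7.
Leading byte 0xE3 = 11100011 matches 1110xxxx → 3-byte sequence.
Byte 1: 0xE3 = 11100011, payload 0011 (4 bits).
Byte 2: 0x83 = 10000011 (10xxxxxx ✓), payload 000011.
Byte 3: 0xA7 = 10100111 (10xxxxxx ✓), payload 100111.
Concatenate: 0011000011100111 = 0x30E7 (16 bits → U+30E7).

U+30E7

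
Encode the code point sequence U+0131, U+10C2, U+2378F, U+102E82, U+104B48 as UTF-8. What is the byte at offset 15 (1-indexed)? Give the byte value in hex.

0x84

1-indexed offset 15 is 0-indexed offset 14.
U+0131 → 2-byte form C4 B1 at offsets 0–1.
U+10C2 → 3-byte form E1 83 82 at offsets 2–4.
U+2378F → 4-byte form F0 A3 9E 8F at offsets 5–8.
U+102E82 → 4-byte form F4 82 BA 82 at offsets 9–12.
U+104B48 → 4-byte form F4 84 AD 88 at offsets 13–16.
Offset 14 falls in char 5's range; it's byte 2 of F4 84 AD 88 = 0x84.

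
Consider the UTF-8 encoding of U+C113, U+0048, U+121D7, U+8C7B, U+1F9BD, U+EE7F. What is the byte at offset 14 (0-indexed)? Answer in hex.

U+C113 → 3-byte form EC 84 93 at offsets 0–2.
U+0048 → 1-byte form 48 at offsets 3–3.
U+121D7 → 4-byte form F0 92 87 97 at offsets 4–7.
U+8C7B → 3-byte form E8 B1 BB at offsets 8–10.
U+1F9BD → 4-byte form F0 9F A6 BD at offsets 11–14.
Offset 14 falls in char 5's range; it's byte 4 of F0 9F A6 BD = 0xBD.

0xBD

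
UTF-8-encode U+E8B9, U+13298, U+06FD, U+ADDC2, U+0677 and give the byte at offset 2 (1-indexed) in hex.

0xA2

1-indexed offset 2 is 0-indexed offset 1.
U+E8B9 → 3-byte form EE A2 B9 at offsets 0–2.
Offset 1 falls in char 1's range; it's byte 2 of EE A2 B9 = 0xA2.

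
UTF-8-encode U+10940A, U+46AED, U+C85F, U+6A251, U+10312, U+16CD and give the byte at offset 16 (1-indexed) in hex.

1-indexed offset 16 is 0-indexed offset 15.
U+10940A → 4-byte form F4 89 90 8A at offsets 0–3.
U+46AED → 4-byte form F1 86 AB AD at offsets 4–7.
U+C85F → 3-byte form EC A1 9F at offsets 8–10.
U+6A251 → 4-byte form F1 AA 89 91 at offsets 11–14.
U+10312 → 4-byte form F0 90 8C 92 at offsets 15–18.
Offset 15 falls in char 5's range; it's byte 1 of F0 90 8C 92 = 0xF0.

0xF0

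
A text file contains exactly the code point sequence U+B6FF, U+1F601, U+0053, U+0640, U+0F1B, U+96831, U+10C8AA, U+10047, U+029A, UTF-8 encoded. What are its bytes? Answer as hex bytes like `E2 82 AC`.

EB 9B BF F0 9F 98 81 53 D9 80 E0 BC 9B F2 96 A0 B1 F4 8C A2 AA F0 90 81 87 CA 9A

U+B6FF: 3-byte form → EB 9B BF.
U+1F601: 4-byte form → F0 9F 98 81.
U+0053: 1-byte form → 53.
U+0640: 2-byte form → D9 80.
U+0F1B: 3-byte form → E0 BC 9B.
U+96831: 4-byte form → F2 96 A0 B1.
U+10C8AA: 4-byte form → F4 8C A2 AA.
U+10047: 4-byte form → F0 90 81 87.
U+029A: 2-byte form → CA 9A.
Concatenated (27 bytes): EB 9B BF F0 9F 98 81 53 D9 80 E0 BC 9B F2 96 A0 B1 F4 8C A2 AA F0 90 81 87 CA 9A.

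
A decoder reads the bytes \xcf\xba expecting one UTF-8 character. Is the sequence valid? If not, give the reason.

Leading byte 0xCF = 11001111 → 2-byte form.
Continuation bytes 0xBA=10111010 all match 10xxxxxx.
Decoded value 0x3FA is ≥ 0x80 (shortest form) and not a surrogate.

valid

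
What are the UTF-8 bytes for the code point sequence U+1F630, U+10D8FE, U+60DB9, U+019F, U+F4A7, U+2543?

U+1F630: 4-byte form → F0 9F 98 B0.
U+10D8FE: 4-byte form → F4 8D A3 BE.
U+60DB9: 4-byte form → F1 A0 B6 B9.
U+019F: 2-byte form → C6 9F.
U+F4A7: 3-byte form → EF 92 A7.
U+2543: 3-byte form → E2 95 83.
Concatenated (20 bytes): F0 9F 98 B0 F4 8D A3 BE F1 A0 B6 B9 C6 9F EF 92 A7 E2 95 83.

F0 9F 98 B0 F4 8D A3 BE F1 A0 B6 B9 C6 9F EF 92 A7 E2 95 83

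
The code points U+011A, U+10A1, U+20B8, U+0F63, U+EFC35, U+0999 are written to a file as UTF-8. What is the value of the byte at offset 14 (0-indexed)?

U+011A → 2-byte form C4 9A at offsets 0–1.
U+10A1 → 3-byte form E1 82 A1 at offsets 2–4.
U+20B8 → 3-byte form E2 82 B8 at offsets 5–7.
U+0F63 → 3-byte form E0 BD A3 at offsets 8–10.
U+EFC35 → 4-byte form F3 AF B0 B5 at offsets 11–14.
Offset 14 falls in char 5's range; it's byte 4 of F3 AF B0 B5 = 0xB5.

0xB5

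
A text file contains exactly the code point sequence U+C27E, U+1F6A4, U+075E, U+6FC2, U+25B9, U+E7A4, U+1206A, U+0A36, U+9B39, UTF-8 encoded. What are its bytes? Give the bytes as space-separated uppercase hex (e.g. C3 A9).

EC 89 BE F0 9F 9A A4 DD 9E E6 BF 82 E2 96 B9 EE 9E A4 F0 92 81 AA E0 A8 B6 E9 AC B9

U+C27E: 3-byte form → EC 89 BE.
U+1F6A4: 4-byte form → F0 9F 9A A4.
U+075E: 2-byte form → DD 9E.
U+6FC2: 3-byte form → E6 BF 82.
U+25B9: 3-byte form → E2 96 B9.
U+E7A4: 3-byte form → EE 9E A4.
U+1206A: 4-byte form → F0 92 81 AA.
U+0A36: 3-byte form → E0 A8 B6.
U+9B39: 3-byte form → E9 AC B9.
Concatenated (28 bytes): EC 89 BE F0 9F 9A A4 DD 9E E6 BF 82 E2 96 B9 EE 9E A4 F0 92 81 AA E0 A8 B6 E9 AC B9.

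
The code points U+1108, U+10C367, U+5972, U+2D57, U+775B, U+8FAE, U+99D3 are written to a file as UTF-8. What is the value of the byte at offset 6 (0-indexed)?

U+1108 → 3-byte form E1 84 88 at offsets 0–2.
U+10C367 → 4-byte form F4 8C 8D A7 at offsets 3–6.
Offset 6 falls in char 2's range; it's byte 4 of F4 8C 8D A7 = 0xA7.

0xA7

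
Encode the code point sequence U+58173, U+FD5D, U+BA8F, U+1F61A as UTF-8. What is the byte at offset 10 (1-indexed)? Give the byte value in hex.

0x8F

1-indexed offset 10 is 0-indexed offset 9.
U+58173 → 4-byte form F1 98 85 B3 at offsets 0–3.
U+FD5D → 3-byte form EF B5 9D at offsets 4–6.
U+BA8F → 3-byte form EB AA 8F at offsets 7–9.
Offset 9 falls in char 3's range; it's byte 3 of EB AA 8F = 0x8F.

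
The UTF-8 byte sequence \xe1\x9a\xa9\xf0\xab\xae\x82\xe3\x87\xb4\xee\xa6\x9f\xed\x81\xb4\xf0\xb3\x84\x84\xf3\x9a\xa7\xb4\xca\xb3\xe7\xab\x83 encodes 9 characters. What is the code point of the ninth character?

U+7AC3

Offset 0: leading byte 0xE1 = 11100001 → 3-byte char #1 = E1 9A A9.
Offset 3: leading byte 0xF0 = 11110000 → 4-byte char #2 = F0 AB AE 82.
Offset 7: leading byte 0xE3 = 11100011 → 3-byte char #3 = E3 87 B4.
Offset 10: leading byte 0xEE = 11101110 → 3-byte char #4 = EE A6 9F.
Offset 13: leading byte 0xED = 11101101 → 3-byte char #5 = ED 81 B4.
Offset 16: leading byte 0xF0 = 11110000 → 4-byte char #6 = F0 B3 84 84.
Offset 20: leading byte 0xF3 = 11110011 → 4-byte char #7 = F3 9A A7 B4.
Offset 24: leading byte 0xCA = 11001010 → 2-byte char #8 = CA B3.
Offset 26: leading byte 0xE7 = 11100111 → 3-byte char #9 = E7 AB 83.
Leading byte 0xE7 = 11100111 matches 1110xxxx → 3-byte sequence.
Byte 1: 0xE7 = 11100111, payload 0111 (4 bits).
Byte 2: 0xAB = 10101011 (10xxxxxx ✓), payload 101011.
Byte 3: 0x83 = 10000011 (10xxxxxx ✓), payload 000011.
Concatenate: 0111101011000011 = 0x7AC3 (16 bits → U+7AC3).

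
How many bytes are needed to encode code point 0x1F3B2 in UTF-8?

4

U+1F3B2 = 0x1F3B2. UTF-8 uses 1 byte below 0x80, 2 below 0x800, 3 below 0x10000, 4 up to 0x10FFFF. 0x1F3B2 is in U+10000–U+10FFFF → 4 bytes.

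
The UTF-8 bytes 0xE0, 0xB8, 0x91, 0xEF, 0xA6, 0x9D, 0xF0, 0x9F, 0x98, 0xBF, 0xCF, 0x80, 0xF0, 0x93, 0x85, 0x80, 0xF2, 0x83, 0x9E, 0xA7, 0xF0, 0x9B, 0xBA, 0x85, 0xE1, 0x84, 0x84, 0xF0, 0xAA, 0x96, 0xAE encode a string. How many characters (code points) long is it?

9

Byte at offset 0: 0xE0 = 11100000 → 3-byte char (#1). Advance 3.
Byte at offset 3: 0xEF = 11101111 → 3-byte char (#2). Advance 3.
Byte at offset 6: 0xF0 = 11110000 → 4-byte char (#3). Advance 4.
Byte at offset 10: 0xCF = 11001111 → 2-byte char (#4). Advance 2.
Byte at offset 12: 0xF0 = 11110000 → 4-byte char (#5). Advance 4.
Byte at offset 16: 0xF2 = 11110010 → 4-byte char (#6). Advance 4.
Byte at offset 20: 0xF0 = 11110000 → 4-byte char (#7). Advance 4.
Byte at offset 24: 0xE1 = 11100001 → 3-byte char (#8). Advance 3.
Byte at offset 27: 0xF0 = 11110000 → 4-byte char (#9). Advance 4.
Reached end at offset 31 after 9 code points.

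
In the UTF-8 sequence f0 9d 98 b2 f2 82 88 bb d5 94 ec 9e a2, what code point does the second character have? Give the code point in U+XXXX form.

Offset 0: leading byte 0xF0 = 11110000 → 4-byte char #1 = F0 9D 98 B2.
Offset 4: leading byte 0xF2 = 11110010 → 4-byte char #2 = F2 82 88 BB.
Leading byte 0xF2 = 11110010 matches 11110xxx → 4-byte sequence.
Byte 1: 0xF2 = 11110010, payload 010 (3 bits).
Byte 2: 0x82 = 10000010 (10xxxxxx ✓), payload 000010.
Byte 3: 0x88 = 10001000 (10xxxxxx ✓), payload 001000.
Byte 4: 0xBB = 10111011 (10xxxxxx ✓), payload 111011.
Concatenate: 010000010001000111011 = 0x8223B (21 bits → U+8223B).

U+8223B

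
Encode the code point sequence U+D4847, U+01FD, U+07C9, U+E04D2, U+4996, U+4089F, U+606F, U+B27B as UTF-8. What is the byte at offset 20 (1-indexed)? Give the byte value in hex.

1-indexed offset 20 is 0-indexed offset 19.
U+D4847 → 4-byte form F3 94 A1 87 at offsets 0–3.
U+01FD → 2-byte form C7 BD at offsets 4–5.
U+07C9 → 2-byte form DF 89 at offsets 6–7.
U+E04D2 → 4-byte form F3 A0 93 92 at offsets 8–11.
U+4996 → 3-byte form E4 A6 96 at offsets 12–14.
U+4089F → 4-byte form F1 80 A2 9F at offsets 15–18.
U+606F → 3-byte form E6 81 AF at offsets 19–21.
Offset 19 falls in char 7's range; it's byte 1 of E6 81 AF = 0xE6.

0xE6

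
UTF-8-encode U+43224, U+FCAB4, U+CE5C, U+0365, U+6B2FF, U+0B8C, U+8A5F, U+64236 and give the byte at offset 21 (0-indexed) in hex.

0xA9

U+43224 → 4-byte form F1 83 88 A4 at offsets 0–3.
U+FCAB4 → 4-byte form F3 BC AA B4 at offsets 4–7.
U+CE5C → 3-byte form EC B9 9C at offsets 8–10.
U+0365 → 2-byte form CD A5 at offsets 11–12.
U+6B2FF → 4-byte form F1 AB 8B BF at offsets 13–16.
U+0B8C → 3-byte form E0 AE 8C at offsets 17–19.
U+8A5F → 3-byte form E8 A9 9F at offsets 20–22.
Offset 21 falls in char 7's range; it's byte 2 of E8 A9 9F = 0xA9.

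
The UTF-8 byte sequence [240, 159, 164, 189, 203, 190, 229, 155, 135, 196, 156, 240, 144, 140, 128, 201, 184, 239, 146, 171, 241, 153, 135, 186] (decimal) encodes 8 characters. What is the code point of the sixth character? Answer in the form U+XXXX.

U+0278

Offset 0: leading byte 0xF0 = 11110000 → 4-byte char #1 = F0 9F A4 BD.
Offset 4: leading byte 0xCB = 11001011 → 2-byte char #2 = CB BE.
Offset 6: leading byte 0xE5 = 11100101 → 3-byte char #3 = E5 9B 87.
Offset 9: leading byte 0xC4 = 11000100 → 2-byte char #4 = C4 9C.
Offset 11: leading byte 0xF0 = 11110000 → 4-byte char #5 = F0 90 8C 80.
Offset 15: leading byte 0xC9 = 11001001 → 2-byte char #6 = C9 B8.
Leading byte 0xC9 = 11001001 matches 110xxxxx → 2-byte sequence.
Byte 1: 0xC9 = 11001001, payload 01001 (5 bits).
Byte 2: 0xB8 = 10111000 (10xxxxxx ✓), payload 111000.
Concatenate: 01001111000 = 0x278 (11 bits → U+0278).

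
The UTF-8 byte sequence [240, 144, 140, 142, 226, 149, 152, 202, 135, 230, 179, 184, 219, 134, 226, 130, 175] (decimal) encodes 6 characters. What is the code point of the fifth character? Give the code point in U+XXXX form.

Offset 0: leading byte 0xF0 = 11110000 → 4-byte char #1 = F0 90 8C 8E.
Offset 4: leading byte 0xE2 = 11100010 → 3-byte char #2 = E2 95 98.
Offset 7: leading byte 0xCA = 11001010 → 2-byte char #3 = CA 87.
Offset 9: leading byte 0xE6 = 11100110 → 3-byte char #4 = E6 B3 B8.
Offset 12: leading byte 0xDB = 11011011 → 2-byte char #5 = DB 86.
Leading byte 0xDB = 11011011 matches 110xxxxx → 2-byte sequence.
Byte 1: 0xDB = 11011011, payload 11011 (5 bits).
Byte 2: 0x86 = 10000110 (10xxxxxx ✓), payload 000110.
Concatenate: 11011000110 = 0x6C6 (11 bits → U+06C6).

U+06C6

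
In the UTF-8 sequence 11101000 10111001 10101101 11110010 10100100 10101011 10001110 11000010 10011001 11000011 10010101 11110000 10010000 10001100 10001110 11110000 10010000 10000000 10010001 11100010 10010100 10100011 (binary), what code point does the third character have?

Offset 0: leading byte 0xE8 = 11101000 → 3-byte char #1 = E8 B9 AD.
Offset 3: leading byte 0xF2 = 11110010 → 4-byte char #2 = F2 A4 AB 8E.
Offset 7: leading byte 0xC2 = 11000010 → 2-byte char #3 = C2 99.
Leading byte 0xC2 = 11000010 matches 110xxxxx → 2-byte sequence.
Byte 1: 0xC2 = 11000010, payload 00010 (5 bits).
Byte 2: 0x99 = 10011001 (10xxxxxx ✓), payload 011001.
Concatenate: 00010011001 = 0x99 (11 bits → U+0099).

U+0099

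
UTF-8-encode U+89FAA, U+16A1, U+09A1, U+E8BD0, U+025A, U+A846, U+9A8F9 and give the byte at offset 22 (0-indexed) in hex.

0xB9

U+89FAA → 4-byte form F2 89 BE AA at offsets 0–3.
U+16A1 → 3-byte form E1 9A A1 at offsets 4–6.
U+09A1 → 3-byte form E0 A6 A1 at offsets 7–9.
U+E8BD0 → 4-byte form F3 A8 AF 90 at offsets 10–13.
U+025A → 2-byte form C9 9A at offsets 14–15.
U+A846 → 3-byte form EA A1 86 at offsets 16–18.
U+9A8F9 → 4-byte form F2 9A A3 B9 at offsets 19–22.
Offset 22 falls in char 7's range; it's byte 4 of F2 9A A3 B9 = 0xB9.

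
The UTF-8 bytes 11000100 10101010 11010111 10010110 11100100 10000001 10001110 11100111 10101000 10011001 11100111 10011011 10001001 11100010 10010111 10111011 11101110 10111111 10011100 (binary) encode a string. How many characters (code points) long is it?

7

Byte at offset 0: 0xC4 = 11000100 → 2-byte char (#1). Advance 2.
Byte at offset 2: 0xD7 = 11010111 → 2-byte char (#2). Advance 2.
Byte at offset 4: 0xE4 = 11100100 → 3-byte char (#3). Advance 3.
Byte at offset 7: 0xE7 = 11100111 → 3-byte char (#4). Advance 3.
Byte at offset 10: 0xE7 = 11100111 → 3-byte char (#5). Advance 3.
Byte at offset 13: 0xE2 = 11100010 → 3-byte char (#6). Advance 3.
Byte at offset 16: 0xEE = 11101110 → 3-byte char (#7). Advance 3.
Reached end at offset 19 after 7 code points.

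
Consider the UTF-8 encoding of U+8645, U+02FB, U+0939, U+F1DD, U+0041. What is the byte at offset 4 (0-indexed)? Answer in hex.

0xBB

U+8645 → 3-byte form E8 99 85 at offsets 0–2.
U+02FB → 2-byte form CB BB at offsets 3–4.
Offset 4 falls in char 2's range; it's byte 2 of CB BB = 0xBB.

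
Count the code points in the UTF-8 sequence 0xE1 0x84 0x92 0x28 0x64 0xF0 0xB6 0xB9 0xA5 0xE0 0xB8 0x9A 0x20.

Byte at offset 0: 0xE1 = 11100001 → 3-byte char (#1). Advance 3.
Byte at offset 3: 0x28 = 00101000 → 1-byte char (#2). Advance 1.
Byte at offset 4: 0x64 = 01100100 → 1-byte char (#3). Advance 1.
Byte at offset 5: 0xF0 = 11110000 → 4-byte char (#4). Advance 4.
Byte at offset 9: 0xE0 = 11100000 → 3-byte char (#5). Advance 3.
Byte at offset 12: 0x20 = 00100000 → 1-byte char (#6). Advance 1.
Reached end at offset 13 after 6 code points.

6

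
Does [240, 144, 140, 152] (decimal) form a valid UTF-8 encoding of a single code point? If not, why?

valid

Leading byte 0xF0 = 11110000 → 4-byte form.
Continuation bytes 0x90=10010000, 0x8C=10001100, 0x98=10011000 all match 10xxxxxx.
Decoded value 0x10318 is ≥ 0x10000 (shortest form) and not a surrogate.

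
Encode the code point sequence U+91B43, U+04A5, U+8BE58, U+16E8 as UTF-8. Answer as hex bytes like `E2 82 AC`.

U+91B43: 4-byte form → F2 91 AD 83.
U+04A5: 2-byte form → D2 A5.
U+8BE58: 4-byte form → F2 8B B9 98.
U+16E8: 3-byte form → E1 9B A8.
Concatenated (13 bytes): F2 91 AD 83 D2 A5 F2 8B B9 98 E1 9B A8.

F2 91 AD 83 D2 A5 F2 8B B9 98 E1 9B A8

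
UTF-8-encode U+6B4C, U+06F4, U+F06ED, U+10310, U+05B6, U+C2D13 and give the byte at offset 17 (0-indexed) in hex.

0xB4

U+6B4C → 3-byte form E6 AD 8C at offsets 0–2.
U+06F4 → 2-byte form DB B4 at offsets 3–4.
U+F06ED → 4-byte form F3 B0 9B AD at offsets 5–8.
U+10310 → 4-byte form F0 90 8C 90 at offsets 9–12.
U+05B6 → 2-byte form D6 B6 at offsets 13–14.
U+C2D13 → 4-byte form F3 82 B4 93 at offsets 15–18.
Offset 17 falls in char 6's range; it's byte 3 of F3 82 B4 93 = 0xB4.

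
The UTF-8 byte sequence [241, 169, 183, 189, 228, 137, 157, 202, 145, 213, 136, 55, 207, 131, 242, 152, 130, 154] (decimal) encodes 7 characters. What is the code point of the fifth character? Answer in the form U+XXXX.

Offset 0: leading byte 0xF1 = 11110001 → 4-byte char #1 = F1 A9 B7 BD.
Offset 4: leading byte 0xE4 = 11100100 → 3-byte char #2 = E4 89 9D.
Offset 7: leading byte 0xCA = 11001010 → 2-byte char #3 = CA 91.
Offset 9: leading byte 0xD5 = 11010101 → 2-byte char #4 = D5 88.
Offset 11: leading byte 0x37 = 00110111 → 1-byte char #5 = 37.
Leading byte 0x37 = 00110111 matches 0xxxxxxx → 1-byte sequence.
Byte 1: 0x37 = 00110111, payload 0110111 (7 bits).
Concatenate: 0110111 = 0x37 (7 bits → U+0037).

U+0037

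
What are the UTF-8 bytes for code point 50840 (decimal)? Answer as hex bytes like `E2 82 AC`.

U+C698 = 0xC698 = 50840 decimal. In range U+0800–U+FFFF → 3-byte form: 1110xxxx 10xxxxxx 10xxxxxx.
Binary (16 bits): 1100011010011000.
Split 4+6+6: 1100 | 011010 | 011000.
Byte 1: 11101100 = 0xEC.
Byte 2: 10011010 = 0x9A.
Byte 3: 10011000 = 0x98.

EC 9A 98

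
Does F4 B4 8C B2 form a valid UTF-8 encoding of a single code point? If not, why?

invalid (encodes a value above U+10FFFF)

Leading byte 0xF4 = 11110100 → 4-byte form.
Payload = 0x134332, which exceeds U+10FFFF, the maximum Unicode code point. (Leading bytes F5–FF, or F4 followed by ≥ 0x90, are invalid.)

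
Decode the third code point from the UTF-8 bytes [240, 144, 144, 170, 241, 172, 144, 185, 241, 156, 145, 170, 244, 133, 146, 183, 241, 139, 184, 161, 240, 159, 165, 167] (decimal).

Offset 0: leading byte 0xF0 = 11110000 → 4-byte char #1 = F0 90 90 AA.
Offset 4: leading byte 0xF1 = 11110001 → 4-byte char #2 = F1 AC 90 B9.
Offset 8: leading byte 0xF1 = 11110001 → 4-byte char #3 = F1 9C 91 AA.
Leading byte 0xF1 = 11110001 matches 11110xxx → 4-byte sequence.
Byte 1: 0xF1 = 11110001, payload 001 (3 bits).
Byte 2: 0x9C = 10011100 (10xxxxxx ✓), payload 011100.
Byte 3: 0x91 = 10010001 (10xxxxxx ✓), payload 010001.
Byte 4: 0xAA = 10101010 (10xxxxxx ✓), payload 101010.
Concatenate: 001011100010001101010 = 0x5C46A (21 bits → U+5C46A).

U+5C46A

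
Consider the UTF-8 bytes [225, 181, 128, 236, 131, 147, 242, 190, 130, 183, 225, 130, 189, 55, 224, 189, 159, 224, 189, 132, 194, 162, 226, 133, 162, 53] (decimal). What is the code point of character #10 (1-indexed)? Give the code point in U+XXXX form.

Offset 0: leading byte 0xE1 = 11100001 → 3-byte char #1 = E1 B5 80.
Offset 3: leading byte 0xEC = 11101100 → 3-byte char #2 = EC 83 93.
Offset 6: leading byte 0xF2 = 11110010 → 4-byte char #3 = F2 BE 82 B7.
Offset 10: leading byte 0xE1 = 11100001 → 3-byte char #4 = E1 82 BD.
Offset 13: leading byte 0x37 = 00110111 → 1-byte char #5 = 37.
Offset 14: leading byte 0xE0 = 11100000 → 3-byte char #6 = E0 BD 9F.
Offset 17: leading byte 0xE0 = 11100000 → 3-byte char #7 = E0 BD 84.
Offset 20: leading byte 0xC2 = 11000010 → 2-byte char #8 = C2 A2.
Offset 22: leading byte 0xE2 = 11100010 → 3-byte char #9 = E2 85 A2.
Offset 25: leading byte 0x35 = 00110101 → 1-byte char #10 = 35.
Leading byte 0x35 = 00110101 matches 0xxxxxxx → 1-byte sequence.
Byte 1: 0x35 = 00110101, payload 0110101 (7 bits).
Concatenate: 0110101 = 0x35 (7 bits → U+0035).

U+0035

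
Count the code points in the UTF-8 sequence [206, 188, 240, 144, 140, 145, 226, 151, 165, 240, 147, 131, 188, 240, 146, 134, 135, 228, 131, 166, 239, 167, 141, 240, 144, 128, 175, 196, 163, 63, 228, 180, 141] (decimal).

Byte at offset 0: 0xCE = 11001110 → 2-byte char (#1). Advance 2.
Byte at offset 2: 0xF0 = 11110000 → 4-byte char (#2). Advance 4.
Byte at offset 6: 0xE2 = 11100010 → 3-byte char (#3). Advance 3.
Byte at offset 9: 0xF0 = 11110000 → 4-byte char (#4). Advance 4.
Byte at offset 13: 0xF0 = 11110000 → 4-byte char (#5). Advance 4.
Byte at offset 17: 0xE4 = 11100100 → 3-byte char (#6). Advance 3.
Byte at offset 20: 0xEF = 11101111 → 3-byte char (#7). Advance 3.
Byte at offset 23: 0xF0 = 11110000 → 4-byte char (#8). Advance 4.
Byte at offset 27: 0xC4 = 11000100 → 2-byte char (#9). Advance 2.
Byte at offset 29: 0x3F = 00111111 → 1-byte char (#10). Advance 1.
Byte at offset 30: 0xE4 = 11100100 → 3-byte char (#11). Advance 3.
Reached end at offset 33 after 11 code points.

11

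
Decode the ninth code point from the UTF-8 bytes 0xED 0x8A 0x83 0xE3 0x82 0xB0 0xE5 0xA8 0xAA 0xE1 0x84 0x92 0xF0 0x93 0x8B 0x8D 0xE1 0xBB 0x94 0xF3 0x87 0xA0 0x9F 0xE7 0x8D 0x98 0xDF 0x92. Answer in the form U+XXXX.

Offset 0: leading byte 0xED = 11101101 → 3-byte char #1 = ED 8A 83.
Offset 3: leading byte 0xE3 = 11100011 → 3-byte char #2 = E3 82 B0.
Offset 6: leading byte 0xE5 = 11100101 → 3-byte char #3 = E5 A8 AA.
Offset 9: leading byte 0xE1 = 11100001 → 3-byte char #4 = E1 84 92.
Offset 12: leading byte 0xF0 = 11110000 → 4-byte char #5 = F0 93 8B 8D.
Offset 16: leading byte 0xE1 = 11100001 → 3-byte char #6 = E1 BB 94.
Offset 19: leading byte 0xF3 = 11110011 → 4-byte char #7 = F3 87 A0 9F.
Offset 23: leading byte 0xE7 = 11100111 → 3-byte char #8 = E7 8D 98.
Offset 26: leading byte 0xDF = 11011111 → 2-byte char #9 = DF 92.
Leading byte 0xDF = 11011111 matches 110xxxxx → 2-byte sequence.
Byte 1: 0xDF = 11011111, payload 11111 (5 bits).
Byte 2: 0x92 = 10010010 (10xxxxxx ✓), payload 010010.
Concatenate: 11111010010 = 0x7D2 (11 bits → U+07D2).

U+07D2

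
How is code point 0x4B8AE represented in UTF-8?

U+4B8AE = 0x4B8AE = 309422 decimal. In range U+10000–U+10FFFF → 4-byte form: 11110xxx 10xxxxxx 10xxxxxx 10xxxxxx.
Binary (21 bits): 001001011100010101110.
Split 3+6+6+6: 001 | 001011 | 100010 | 101110.
Byte 1: 11110001 = 0xF1.
Byte 2: 10001011 = 0x8B.
Byte 3: 10100010 = 0xA2.
Byte 4: 10101110 = 0xAE.

F1 8B A2 AE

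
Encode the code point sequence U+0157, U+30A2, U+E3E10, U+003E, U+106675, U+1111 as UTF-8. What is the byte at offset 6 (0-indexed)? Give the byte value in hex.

0xA3

U+0157 → 2-byte form C5 97 at offsets 0–1.
U+30A2 → 3-byte form E3 82 A2 at offsets 2–4.
U+E3E10 → 4-byte form F3 A3 B8 90 at offsets 5–8.
Offset 6 falls in char 3's range; it's byte 2 of F3 A3 B8 90 = 0xA3.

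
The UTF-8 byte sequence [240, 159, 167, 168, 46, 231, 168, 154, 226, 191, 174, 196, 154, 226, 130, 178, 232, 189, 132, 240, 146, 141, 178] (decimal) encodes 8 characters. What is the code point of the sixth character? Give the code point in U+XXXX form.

U+20B2

Offset 0: leading byte 0xF0 = 11110000 → 4-byte char #1 = F0 9F A7 A8.
Offset 4: leading byte 0x2E = 00101110 → 1-byte char #2 = 2E.
Offset 5: leading byte 0xE7 = 11100111 → 3-byte char #3 = E7 A8 9A.
Offset 8: leading byte 0xE2 = 11100010 → 3-byte char #4 = E2 BF AE.
Offset 11: leading byte 0xC4 = 11000100 → 2-byte char #5 = C4 9A.
Offset 13: leading byte 0xE2 = 11100010 → 3-byte char #6 = E2 82 B2.
Leading byte 0xE2 = 11100010 matches 1110xxxx → 3-byte sequence.
Byte 1: 0xE2 = 11100010, payload 0010 (4 bits).
Byte 2: 0x82 = 10000010 (10xxxxxx ✓), payload 000010.
Byte 3: 0xB2 = 10110010 (10xxxxxx ✓), payload 110010.
Concatenate: 0010000010110010 = 0x20B2 (16 bits → U+20B2).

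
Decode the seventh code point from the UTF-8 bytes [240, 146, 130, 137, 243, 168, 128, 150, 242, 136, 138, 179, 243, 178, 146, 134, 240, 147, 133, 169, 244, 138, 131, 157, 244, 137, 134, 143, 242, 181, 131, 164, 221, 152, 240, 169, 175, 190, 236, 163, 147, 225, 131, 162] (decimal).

Offset 0: leading byte 0xF0 = 11110000 → 4-byte char #1 = F0 92 82 89.
Offset 4: leading byte 0xF3 = 11110011 → 4-byte char #2 = F3 A8 80 96.
Offset 8: leading byte 0xF2 = 11110010 → 4-byte char #3 = F2 88 8A B3.
Offset 12: leading byte 0xF3 = 11110011 → 4-byte char #4 = F3 B2 92 86.
Offset 16: leading byte 0xF0 = 11110000 → 4-byte char #5 = F0 93 85 A9.
Offset 20: leading byte 0xF4 = 11110100 → 4-byte char #6 = F4 8A 83 9D.
Offset 24: leading byte 0xF4 = 11110100 → 4-byte char #7 = F4 89 86 8F.
Leading byte 0xF4 = 11110100 matches 11110xxx → 4-byte sequence.
Byte 1: 0xF4 = 11110100, payload 100 (3 bits).
Byte 2: 0x89 = 10001001 (10xxxxxx ✓), payload 001001.
Byte 3: 0x86 = 10000110 (10xxxxxx ✓), payload 000110.
Byte 4: 0x8F = 10001111 (10xxxxxx ✓), payload 001111.
Concatenate: 100001001000110001111 = 0x10918F (21 bits → U+10918F).

U+10918F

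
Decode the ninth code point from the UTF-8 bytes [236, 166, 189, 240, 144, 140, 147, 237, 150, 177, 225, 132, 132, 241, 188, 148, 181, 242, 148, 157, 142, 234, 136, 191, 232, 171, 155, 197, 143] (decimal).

Offset 0: leading byte 0xEC = 11101100 → 3-byte char #1 = EC A6 BD.
Offset 3: leading byte 0xF0 = 11110000 → 4-byte char #2 = F0 90 8C 93.
Offset 7: leading byte 0xED = 11101101 → 3-byte char #3 = ED 96 B1.
Offset 10: leading byte 0xE1 = 11100001 → 3-byte char #4 = E1 84 84.
Offset 13: leading byte 0xF1 = 11110001 → 4-byte char #5 = F1 BC 94 B5.
Offset 17: leading byte 0xF2 = 11110010 → 4-byte char #6 = F2 94 9D 8E.
Offset 21: leading byte 0xEA = 11101010 → 3-byte char #7 = EA 88 BF.
Offset 24: leading byte 0xE8 = 11101000 → 3-byte char #8 = E8 AB 9B.
Offset 27: leading byte 0xC5 = 11000101 → 2-byte char #9 = C5 8F.
Leading byte 0xC5 = 11000101 matches 110xxxxx → 2-byte sequence.
Byte 1: 0xC5 = 11000101, payload 00101 (5 bits).
Byte 2: 0x8F = 10001111 (10xxxxxx ✓), payload 001111.
Concatenate: 00101001111 = 0x14F (11 bits → U+014F).

U+014F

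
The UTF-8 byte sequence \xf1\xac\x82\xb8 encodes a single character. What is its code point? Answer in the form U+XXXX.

Leading byte 0xF1 = 11110001 matches 11110xxx → 4-byte sequence.
Byte 1: 0xF1 = 11110001, payload 001 (3 bits).
Byte 2: 0xAC = 10101100 (10xxxxxx ✓), payload 101100.
Byte 3: 0x82 = 10000010 (10xxxxxx ✓), payload 000010.
Byte 4: 0xB8 = 10111000 (10xxxxxx ✓), payload 111000.
Concatenate: 001101100000010111000 = 0x6C0B8 (21 bits → U+6C0B8).

U+6C0B8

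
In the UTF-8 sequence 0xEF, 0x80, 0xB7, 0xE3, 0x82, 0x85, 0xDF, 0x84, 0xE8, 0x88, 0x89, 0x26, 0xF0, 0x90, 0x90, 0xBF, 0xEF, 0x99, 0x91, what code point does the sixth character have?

U+1043F

Offset 0: leading byte 0xEF = 11101111 → 3-byte char #1 = EF 80 B7.
Offset 3: leading byte 0xE3 = 11100011 → 3-byte char #2 = E3 82 85.
Offset 6: leading byte 0xDF = 11011111 → 2-byte char #3 = DF 84.
Offset 8: leading byte 0xE8 = 11101000 → 3-byte char #4 = E8 88 89.
Offset 11: leading byte 0x26 = 00100110 → 1-byte char #5 = 26.
Offset 12: leading byte 0xF0 = 11110000 → 4-byte char #6 = F0 90 90 BF.
Leading byte 0xF0 = 11110000 matches 11110xxx → 4-byte sequence.
Byte 1: 0xF0 = 11110000, payload 000 (3 bits).
Byte 2: 0x90 = 10010000 (10xxxxxx ✓), payload 010000.
Byte 3: 0x90 = 10010000 (10xxxxxx ✓), payload 010000.
Byte 4: 0xBF = 10111111 (10xxxxxx ✓), payload 111111.
Concatenate: 000010000010000111111 = 0x1043F (21 bits → U+1043F).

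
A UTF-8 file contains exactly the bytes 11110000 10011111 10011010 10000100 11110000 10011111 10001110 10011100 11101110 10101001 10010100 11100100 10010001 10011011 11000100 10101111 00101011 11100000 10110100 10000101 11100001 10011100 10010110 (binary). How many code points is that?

8

Byte at offset 0: 0xF0 = 11110000 → 4-byte char (#1). Advance 4.
Byte at offset 4: 0xF0 = 11110000 → 4-byte char (#2). Advance 4.
Byte at offset 8: 0xEE = 11101110 → 3-byte char (#3). Advance 3.
Byte at offset 11: 0xE4 = 11100100 → 3-byte char (#4). Advance 3.
Byte at offset 14: 0xC4 = 11000100 → 2-byte char (#5). Advance 2.
Byte at offset 16: 0x2B = 00101011 → 1-byte char (#6). Advance 1.
Byte at offset 17: 0xE0 = 11100000 → 3-byte char (#7). Advance 3.
Byte at offset 20: 0xE1 = 11100001 → 3-byte char (#8). Advance 3.
Reached end at offset 23 after 8 code points.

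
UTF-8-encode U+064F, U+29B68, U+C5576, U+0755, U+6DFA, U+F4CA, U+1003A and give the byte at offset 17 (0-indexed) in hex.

0x8A

U+064F → 2-byte form D9 8F at offsets 0–1.
U+29B68 → 4-byte form F0 A9 AD A8 at offsets 2–5.
U+C5576 → 4-byte form F3 85 95 B6 at offsets 6–9.
U+0755 → 2-byte form DD 95 at offsets 10–11.
U+6DFA → 3-byte form E6 B7 BA at offsets 12–14.
U+F4CA → 3-byte form EF 93 8A at offsets 15–17.
Offset 17 falls in char 6's range; it's byte 3 of EF 93 8A = 0x8A.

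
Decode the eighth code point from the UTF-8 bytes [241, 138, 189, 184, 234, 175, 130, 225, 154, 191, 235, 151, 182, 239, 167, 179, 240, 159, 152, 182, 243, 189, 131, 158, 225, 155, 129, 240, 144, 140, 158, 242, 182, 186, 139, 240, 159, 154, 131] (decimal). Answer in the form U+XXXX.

Offset 0: leading byte 0xF1 = 11110001 → 4-byte char #1 = F1 8A BD B8.
Offset 4: leading byte 0xEA = 11101010 → 3-byte char #2 = EA AF 82.
Offset 7: leading byte 0xE1 = 11100001 → 3-byte char #3 = E1 9A BF.
Offset 10: leading byte 0xEB = 11101011 → 3-byte char #4 = EB 97 B6.
Offset 13: leading byte 0xEF = 11101111 → 3-byte char #5 = EF A7 B3.
Offset 16: leading byte 0xF0 = 11110000 → 4-byte char #6 = F0 9F 98 B6.
Offset 20: leading byte 0xF3 = 11110011 → 4-byte char #7 = F3 BD 83 9E.
Offset 24: leading byte 0xE1 = 11100001 → 3-byte char #8 = E1 9B 81.
Leading byte 0xE1 = 11100001 matches 1110xxxx → 3-byte sequence.
Byte 1: 0xE1 = 11100001, payload 0001 (4 bits).
Byte 2: 0x9B = 10011011 (10xxxxxx ✓), payload 011011.
Byte 3: 0x81 = 10000001 (10xxxxxx ✓), payload 000001.
Concatenate: 0001011011000001 = 0x16C1 (16 bits → U+16C1).

U+16C1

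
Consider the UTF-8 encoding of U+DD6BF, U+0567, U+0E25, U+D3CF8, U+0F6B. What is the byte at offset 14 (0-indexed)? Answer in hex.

0xBD

U+DD6BF → 4-byte form F3 9D 9A BF at offsets 0–3.
U+0567 → 2-byte form D5 A7 at offsets 4–5.
U+0E25 → 3-byte form E0 B8 A5 at offsets 6–8.
U+D3CF8 → 4-byte form F3 93 B3 B8 at offsets 9–12.
U+0F6B → 3-byte form E0 BD AB at offsets 13–15.
Offset 14 falls in char 5's range; it's byte 2 of E0 BD AB = 0xBD.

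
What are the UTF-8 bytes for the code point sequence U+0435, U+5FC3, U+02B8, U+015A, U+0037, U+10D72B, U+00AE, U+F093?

D0 B5 E5 BF 83 CA B8 C5 9A 37 F4 8D 9C AB C2 AE EF 82 93

U+0435: 2-byte form → D0 B5.
U+5FC3: 3-byte form → E5 BF 83.
U+02B8: 2-byte form → CA B8.
U+015A: 2-byte form → C5 9A.
U+0037: 1-byte form → 37.
U+10D72B: 4-byte form → F4 8D 9C AB.
U+00AE: 2-byte form → C2 AE.
U+F093: 3-byte form → EF 82 93.
Concatenated (19 bytes): D0 B5 E5 BF 83 CA B8 C5 9A 37 F4 8D 9C AB C2 AE EF 82 93.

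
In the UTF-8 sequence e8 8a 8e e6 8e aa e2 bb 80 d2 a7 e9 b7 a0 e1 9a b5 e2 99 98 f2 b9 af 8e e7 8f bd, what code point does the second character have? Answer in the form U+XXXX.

Offset 0: leading byte 0xE8 = 11101000 → 3-byte char #1 = E8 8A 8E.
Offset 3: leading byte 0xE6 = 11100110 → 3-byte char #2 = E6 8E AA.
Leading byte 0xE6 = 11100110 matches 1110xxxx → 3-byte sequence.
Byte 1: 0xE6 = 11100110, payload 0110 (4 bits).
Byte 2: 0x8E = 10001110 (10xxxxxx ✓), payload 001110.
Byte 3: 0xAA = 10101010 (10xxxxxx ✓), payload 101010.
Concatenate: 0110001110101010 = 0x63AA (16 bits → U+63AA).

U+63AA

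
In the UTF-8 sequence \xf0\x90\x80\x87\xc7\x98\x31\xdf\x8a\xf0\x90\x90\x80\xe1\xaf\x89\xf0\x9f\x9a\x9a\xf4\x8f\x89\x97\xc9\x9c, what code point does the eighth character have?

Offset 0: leading byte 0xF0 = 11110000 → 4-byte char #1 = F0 90 80 87.
Offset 4: leading byte 0xC7 = 11000111 → 2-byte char #2 = C7 98.
Offset 6: leading byte 0x31 = 00110001 → 1-byte char #3 = 31.
Offset 7: leading byte 0xDF = 11011111 → 2-byte char #4 = DF 8A.
Offset 9: leading byte 0xF0 = 11110000 → 4-byte char #5 = F0 90 90 80.
Offset 13: leading byte 0xE1 = 11100001 → 3-byte char #6 = E1 AF 89.
Offset 16: leading byte 0xF0 = 11110000 → 4-byte char #7 = F0 9F 9A 9A.
Offset 20: leading byte 0xF4 = 11110100 → 4-byte char #8 = F4 8F 89 97.
Leading byte 0xF4 = 11110100 matches 11110xxx → 4-byte sequence.
Byte 1: 0xF4 = 11110100, payload 100 (3 bits).
Byte 2: 0x8F = 10001111 (10xxxxxx ✓), payload 001111.
Byte 3: 0x89 = 10001001 (10xxxxxx ✓), payload 001001.
Byte 4: 0x97 = 10010111 (10xxxxxx ✓), payload 010111.
Concatenate: 100001111001001010111 = 0x10F257 (21 bits → U+10F257).

U+10F257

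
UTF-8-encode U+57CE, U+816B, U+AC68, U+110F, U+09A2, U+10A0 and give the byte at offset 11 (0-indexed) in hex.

0x8F

U+57CE → 3-byte form E5 9F 8E at offsets 0–2.
U+816B → 3-byte form E8 85 AB at offsets 3–5.
U+AC68 → 3-byte form EA B1 A8 at offsets 6–8.
U+110F → 3-byte form E1 84 8F at offsets 9–11.
Offset 11 falls in char 4's range; it's byte 3 of E1 84 8F = 0x8F.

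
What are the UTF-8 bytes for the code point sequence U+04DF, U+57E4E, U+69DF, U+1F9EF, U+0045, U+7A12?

U+04DF: 2-byte form → D3 9F.
U+57E4E: 4-byte form → F1 97 B9 8E.
U+69DF: 3-byte form → E6 A7 9F.
U+1F9EF: 4-byte form → F0 9F A7 AF.
U+0045: 1-byte form → 45.
U+7A12: 3-byte form → E7 A8 92.
Concatenated (17 bytes): D3 9F F1 97 B9 8E E6 A7 9F F0 9F A7 AF 45 E7 A8 92.

D3 9F F1 97 B9 8E E6 A7 9F F0 9F A7 AF 45 E7 A8 92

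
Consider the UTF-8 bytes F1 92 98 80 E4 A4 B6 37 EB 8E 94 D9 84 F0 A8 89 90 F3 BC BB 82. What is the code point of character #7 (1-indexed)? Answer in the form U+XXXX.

Offset 0: leading byte 0xF1 = 11110001 → 4-byte char #1 = F1 92 98 80.
Offset 4: leading byte 0xE4 = 11100100 → 3-byte char #2 = E4 A4 B6.
Offset 7: leading byte 0x37 = 00110111 → 1-byte char #3 = 37.
Offset 8: leading byte 0xEB = 11101011 → 3-byte char #4 = EB 8E 94.
Offset 11: leading byte 0xD9 = 11011001 → 2-byte char #5 = D9 84.
Offset 13: leading byte 0xF0 = 11110000 → 4-byte char #6 = F0 A8 89 90.
Offset 17: leading byte 0xF3 = 11110011 → 4-byte char #7 = F3 BC BB 82.
Leading byte 0xF3 = 11110011 matches 11110xxx → 4-byte sequence.
Byte 1: 0xF3 = 11110011, payload 011 (3 bits).
Byte 2: 0xBC = 10111100 (10xxxxxx ✓), payload 111100.
Byte 3: 0xBB = 10111011 (10xxxxxx ✓), payload 111011.
Byte 4: 0x82 = 10000010 (10xxxxxx ✓), payload 000010.
Concatenate: 011111100111011000010 = 0xFCEC2 (21 bits → U+FCEC2).

U+FCEC2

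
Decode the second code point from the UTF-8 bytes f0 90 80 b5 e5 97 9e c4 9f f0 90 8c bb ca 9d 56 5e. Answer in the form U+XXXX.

Offset 0: leading byte 0xF0 = 11110000 → 4-byte char #1 = F0 90 80 B5.
Offset 4: leading byte 0xE5 = 11100101 → 3-byte char #2 = E5 97 9E.
Leading byte 0xE5 = 11100101 matches 1110xxxx → 3-byte sequence.
Byte 1: 0xE5 = 11100101, payload 0101 (4 bits).
Byte 2: 0x97 = 10010111 (10xxxxxx ✓), payload 010111.
Byte 3: 0x9E = 10011110 (10xxxxxx ✓), payload 011110.
Concatenate: 0101010111011110 = 0x55DE (16 bits → U+55DE).

U+55DE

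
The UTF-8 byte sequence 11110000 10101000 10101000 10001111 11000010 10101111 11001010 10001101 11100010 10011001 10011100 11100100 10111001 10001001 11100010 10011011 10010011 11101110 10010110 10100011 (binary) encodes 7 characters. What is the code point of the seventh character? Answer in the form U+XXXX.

Offset 0: leading byte 0xF0 = 11110000 → 4-byte char #1 = F0 A8 A8 8F.
Offset 4: leading byte 0xC2 = 11000010 → 2-byte char #2 = C2 AF.
Offset 6: leading byte 0xCA = 11001010 → 2-byte char #3 = CA 8D.
Offset 8: leading byte 0xE2 = 11100010 → 3-byte char #4 = E2 99 9C.
Offset 11: leading byte 0xE4 = 11100100 → 3-byte char #5 = E4 B9 89.
Offset 14: leading byte 0xE2 = 11100010 → 3-byte char #6 = E2 9B 93.
Offset 17: leading byte 0xEE = 11101110 → 3-byte char #7 = EE 96 A3.
Leading byte 0xEE = 11101110 matches 1110xxxx → 3-byte sequence.
Byte 1: 0xEE = 11101110, payload 1110 (4 bits).
Byte 2: 0x96 = 10010110 (10xxxxxx ✓), payload 010110.
Byte 3: 0xA3 = 10100011 (10xxxxxx ✓), payload 100011.
Concatenate: 1110010110100011 = 0xE5A3 (16 bits → U+E5A3).

U+E5A3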